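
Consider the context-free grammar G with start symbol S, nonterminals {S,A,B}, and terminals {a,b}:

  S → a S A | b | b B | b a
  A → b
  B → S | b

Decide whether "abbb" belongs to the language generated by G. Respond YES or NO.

CNF form of G:
  S -> T0 X3 | T1 B | T1 T0 | b
  A -> b
  B -> T0 X2 | T1 B | T1 T0 | b
  T0 -> a
  T1 -> b
  X2 -> S A
  X3 -> S A

CYK table (by increasing span):
  cell(0,0) a: {T0}  orig:{}
  cell(1,1) b: {A,B,S,T1}  orig:{A,B,S}
  cell(2,2) b: {A,B,S,T1}  orig:{A,B,S}
  cell(3,3) b: {A,B,S,T1}  orig:{A,B,S}
  cell(0,1) ab: ∅
  cell(1,2) bb: {B,S,X2,X3}  orig:{B,S}
  cell(2,3) bb: {B,S,X2,X3}  orig:{B,S}
  cell(0,2) abb: {B,S}
  cell(1,3) bbb: {B,S,X2,X3}  orig:{B,S}
  cell(0,3) abbb: {B,S,X2,X3}  orig:{B,S}

S ∈ T[0,3] ⇒ YES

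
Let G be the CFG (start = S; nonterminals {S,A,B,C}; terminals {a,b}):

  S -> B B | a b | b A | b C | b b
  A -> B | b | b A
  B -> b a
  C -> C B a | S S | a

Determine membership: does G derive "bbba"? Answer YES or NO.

Convert to CNF:
  S -> B B | T0 A | T0 C | T0 T0 | T1 T0
  A -> T0 A | T0 T1 | b
  B -> T0 T1
  C -> C X2 | S S | a
  T0 -> b
  T1 -> a
  X2 -> B T1

CYK fill:
  [0..0]={A,T0}  "b"  orig:{A}
  [1..1]={A,T0}  "b"  orig:{A}
  [2..2]={A,T0}  "b"  orig:{A}
  [3..3]={C,T1}  "a"  orig:{C}
  [0..1]={A,S}  "bb"
  [1..2]={A,S}  "bb"
  [2..3]={A,B,S}  "ba"
  [0..2]={A,S}  "bbb"
  [1..3]={A,S}  "bba"
  [0..3]={A,C,S}  "bbba"

S ∈ T[0,3] ⇒ YES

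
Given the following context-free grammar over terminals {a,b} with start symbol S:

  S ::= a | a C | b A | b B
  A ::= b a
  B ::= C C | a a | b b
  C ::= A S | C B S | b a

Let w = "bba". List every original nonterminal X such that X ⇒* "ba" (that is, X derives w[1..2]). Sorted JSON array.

CNF form of G:
  S -> T0 A | T0 B | T1 C | a
  A -> T0 T1
  B -> C C | T0 T0 | T1 T1
  C -> A S | C X2 | T0 T1
  T0 -> b
  T1 -> a
  X2 -> B S

CYK table (by increasing span) (cells [i..j] with 1 ≤ i ≤ j ≤ 2 only):
  cell(1,1) b: {T0}  orig:{}
  cell(2,2) a: {S,T1}  orig:{S}
  cell(1,2) ba: {A,C}

Original NTs in T[1,2] deriving "ba": ["A", "C"]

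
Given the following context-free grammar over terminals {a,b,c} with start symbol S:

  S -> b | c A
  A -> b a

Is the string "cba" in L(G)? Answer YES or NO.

CNF form of G:
  S -> T2 A | b
  A -> T0 T1
  T0 -> b
  T1 -> a
  T2 -> c

CYK fill:
  cell(0,0) c: {T2}  orig:{}
  cell(1,1) b: {S,T0}  orig:{S}
  cell(2,2) a: {T1}  orig:{}
  cell(0,1) cb: ∅
  cell(1,2) ba: {A}
  cell(0,2) cba: {S}

S ∈ T[0,2] ⇒ YES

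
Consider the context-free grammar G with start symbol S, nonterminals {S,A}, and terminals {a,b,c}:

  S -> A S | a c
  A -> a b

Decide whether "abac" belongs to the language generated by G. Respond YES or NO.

CNF form of G:
  S -> A S | T0 T2
  A -> T0 T1
  T0 -> a
  T1 -> b
  T2 -> c

CYK fill:
  [0..0]={T0}  "a"  orig:{}
  [1..1]={T1}  "b"  orig:{}
  [2..2]={T0}  "a"  orig:{}
  [3..3]={T2}  "c"  orig:{}
  [0..1]={A}  "ab"
  [1..2]=∅  "ba"
  [2..3]={S}  "ac"
  [0..2]=∅  "aba"
  [1..3]=∅  "bac"
  [0..3]={S}  "abac"

S ∈ T[0,3] ⇒ YES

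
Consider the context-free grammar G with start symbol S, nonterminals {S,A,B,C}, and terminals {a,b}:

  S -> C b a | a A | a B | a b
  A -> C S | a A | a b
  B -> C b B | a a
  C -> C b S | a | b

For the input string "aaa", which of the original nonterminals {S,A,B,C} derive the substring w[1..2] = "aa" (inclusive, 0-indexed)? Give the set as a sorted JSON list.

Convert to CNF:
  S -> C X4 | T0 A | T0 B | T0 T1
  A -> C S | T0 A | T0 T1
  B -> C X2 | T0 T0
  C -> C X3 | a | b
  T0 -> a
  T1 -> b
  X2 -> T1 B
  X3 -> T1 S
  X4 -> T1 T0

CYK table (by increasing span), restricted to cells inside w[1..2]:
  cell(1,1) a: {C,T0}  orig:{C}
  cell(2,2) a: {C,T0}  orig:{C}
  cell(1,2) aa: {B}

Original NTs in T[1,2] deriving "aa": ["B"]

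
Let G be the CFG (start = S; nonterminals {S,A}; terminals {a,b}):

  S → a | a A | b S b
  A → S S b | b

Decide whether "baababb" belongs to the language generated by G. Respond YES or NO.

Convert to CNF:
  S -> T0 X3 | T1 A | a
  A -> S X2 | b
  T0 -> b
  T1 -> a
  X2 -> S T0
  X3 -> S T0

CYK fill:
  [0..0]={A,T0}  "b"  orig:{A}
  [1..1]={S,T1}  "a"  orig:{S}
  [2..2]={S,T1}  "a"  orig:{S}
  [3..3]={A,T0}  "b"  orig:{A}
  [4..4]={S,T1}  "a"  orig:{S}
  [5..5]={A,T0}  "b"  orig:{A}
  [6..6]={A,T0}  "b"  orig:{A}
  [0..1]=∅  "ba"
  [1..2]=∅  "aa"
  [2..3]={S,X2,X3}  "ab"  orig:{S}
  [3..4]=∅  "ba"
  [4..5]={S,X2,X3}  "ab"  orig:{S}
  [5..6]=∅  "bb"
  [0..2]=∅  "baa"
  [1..3]={A}  "aab"
  [2..4]=∅  "aba"
  [3..5]={S}  "bab"
  [4..6]={X2,X3}  "abb"  orig:{}
  [0..3]=∅  "baab"
  [1..4]=∅  "aaba"
  [2..5]={A}  "abab"
  [3..6]={S,X2,X3}  "babb"  orig:{S}
  [0..4]=∅  "baaba"
  [1..5]={S}  "aabab"
  [2..6]={A}  "ababb"
  [0..5]=∅  "baabab"
  [1..6]={S,X2,X3}  "aababb"  orig:{S}
  [0..6]={S}  "baababb"

S ∈ T[0,6] ⇒ YES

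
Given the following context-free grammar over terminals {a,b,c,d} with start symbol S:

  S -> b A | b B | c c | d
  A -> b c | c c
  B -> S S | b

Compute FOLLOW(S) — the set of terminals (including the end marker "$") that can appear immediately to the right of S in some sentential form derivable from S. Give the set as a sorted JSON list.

Compute FIRST by fixpoint:
iter 1:
  A via A→b c: +{b}
  A via A→c c: +{c}
  B via B→b: +{b}
  S via S→b A: +{b}
  S via S→c c: +{c}
  S via S→d: +{d}
  FIRST[S]={b,c,d}  FIRST[A]={b,c}  FIRST[B]={b}
iter 2:
  B via B→S S: +{c,d}
  FIRST[S]={b,c,d}  FIRST[A]={b,c}  FIRST[B]={b,c,d}
iter 3: (stable)
  FIRST[S]={b,c,d}  FIRST[A]={b,c}  FIRST[B]={b,c,d}

FOLLOW sets:
initialize: $ ∈ FOLLOW(S)
pass 1:
  B→S S: FOLLOW(S) ⊇ FIRST(S) = {b,c,d}; new: +{b,c,d}
  S→b A: FOLLOW(A) ⊇ FOLLOW(S) ⊇ {$,b,c,d}; new: +{$,b,c,d}
  S→b B: FOLLOW(B) ⊇ FOLLOW(S) ⊇ {$,b,c,d}; new: +{$,b,c,d}
  S: {$,b,c,d}  A: {$,b,c,d}  B: {$,b,c,d}
pass 2: — fixpoint
  S: {$,b,c,d}  A: {$,b,c,d}  B: {$,b,c,d}

FOLLOW(S) = ["$", "b", "c", "d"]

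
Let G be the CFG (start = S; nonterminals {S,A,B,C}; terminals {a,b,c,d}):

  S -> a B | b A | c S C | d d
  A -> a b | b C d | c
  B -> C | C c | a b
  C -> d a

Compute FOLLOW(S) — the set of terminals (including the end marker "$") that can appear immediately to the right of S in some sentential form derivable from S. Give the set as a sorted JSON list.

FIRST iteration:
[1]
  A via A→a b: +{a}
  A via A→b C d: +{b}
  A via A→c: +{c}
  B via B→a b: +{a}
  C via C→d a: +{d}
  S via S→a B: +{a}
  S via S→b A: +{b}
  S via S→c S C: +{c}
  S via S→d d: +{d}
  S: {a,b,c,d}  A: {a,b,c}  B: {a}  C: {d}
[2]
  B via B→C: +{d}
  S: {a,b,c,d}  A: {a,b,c}  B: {a,d}  C: {d}
[3] — fixpoint
  S: {a,b,c,d}  A: {a,b,c}  B: {a,d}  C: {d}

Compute FOLLOW by fixpoint:
seed FOLLOW(S) with $
iter 1:
  A→b C d: FOLLOW(C) ⊇ FIRST(d) = {d}; new: +{d}
  B→C c: FOLLOW(C) ⊇ FIRST(c) = {c}; new: +{c}
  S→a B: FOLLOW(B) ⊇ FOLLOW(S) ⊇ {$}; new: +{$}
  S→b A: FOLLOW(A) ⊇ FOLLOW(S) ⊇ {$}; new: +{$}
  S→c S C: FOLLOW(S) ⊇ FIRST(C) = {d}; new: +{d}
  S→c S C: FOLLOW(C) ⊇ FOLLOW(S) ⊇ {$,d}; new: +{$}
  FOLLOW[S]={$,d}  FOLLOW[A]={$}  FOLLOW[B]={$}  FOLLOW[C]={$,c,d}
iter 2:
  S→a B: FOLLOW(B) ⊇ FOLLOW(S) ⊇ {$,d}; new: +{d}
  S→b A: FOLLOW(A) ⊇ FOLLOW(S) ⊇ {$,d}; new: +{d}
  FOLLOW[S]={$,d}  FOLLOW[A]={$,d}  FOLLOW[B]={$,d}  FOLLOW[C]={$,c,d}
iter 3: done
  FOLLOW[S]={$,d}  FOLLOW[A]={$,d}  FOLLOW[B]={$,d}  FOLLOW[C]={$,c,d}

FOLLOW(S) = ["$", "d"]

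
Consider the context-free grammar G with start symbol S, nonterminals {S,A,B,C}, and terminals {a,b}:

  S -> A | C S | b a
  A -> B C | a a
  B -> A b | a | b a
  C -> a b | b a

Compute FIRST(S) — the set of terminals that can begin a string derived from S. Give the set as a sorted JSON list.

Compute FIRST by fixpoint:
round 1:
  A via A→a a: +{a}
  B via B→A b: +{a}
  B via B→b a: +{b}
  C via C→a b: +{a}
  C via C→b a: +{b}
  S via S→A: +{a}
  S via S→C S: +{b}
  FIRST(S)={a,b}  FIRST(A)={a}  FIRST(B)={a,b}  FIRST(C)={a,b}
round 2:
  A via A→B C: +{b}
  FIRST(S)={a,b}  FIRST(A)={a,b}  FIRST(B)={a,b}  FIRST(C)={a,b}
round 3: done
  FIRST(S)={a,b}  FIRST(A)={a,b}  FIRST(B)={a,b}  FIRST(C)={a,b}

FIRST(S) = ["a", "b"]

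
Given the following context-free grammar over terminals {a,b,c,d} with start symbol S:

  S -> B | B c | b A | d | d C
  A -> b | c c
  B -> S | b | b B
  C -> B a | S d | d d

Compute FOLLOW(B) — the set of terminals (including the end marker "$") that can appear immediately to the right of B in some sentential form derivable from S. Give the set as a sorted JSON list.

FIRST sets, iterate to fixpoint:
[1]
  A via A→b: +{b}
  A via A→c c: +{c}
  B via B→b: +{b}
  C via C→B a: +{b}
  C via C→d d: +{d}
  S via S→B: +{b}
  S via S→d: +{d}
  S: {b,d}  A: {b,c}  B: {b}  C: {b,d}
[2]
  B via B→S: +{d}
  S: {b,d}  A: {b,c}  B: {b,d}  C: {b,d}
[3] (stable)
  S: {b,d}  A: {b,c}  B: {b,d}  C: {b,d}

Compute FOLLOW by fixpoint:
initialize: $ ∈ FOLLOW(S)
iter 1:
  C→B a: FOLLOW(B) ⊇ FIRST(a) = {a}; new: +{a}
  C→S d: FOLLOW(S) ⊇ FIRST(d) = {d}; new: +{d}
  S→B: FOLLOW(B) ⊇ FOLLOW(S) ⊇ {$,d}; new: +{$,d}
  S→B c: FOLLOW(B) ⊇ FIRST(c) = {c}; new: +{c}
  S→b A: FOLLOW(A) ⊇ FOLLOW(S) ⊇ {$,d}; new: +{$,d}
  S→d C: FOLLOW(C) ⊇ FOLLOW(S) ⊇ {$,d}; new: +{$,d}
  S: {$,d}  A: {$,d}  B: {$,a,c,d}  C: {$,d}
iter 2:
  B→S: FOLLOW(S) ⊇ FOLLOW(B) ⊇ {$,a,c,d}; new: +{a,c}
  S→b A: FOLLOW(A) ⊇ FOLLOW(S) ⊇ {$,a,c,d}; new: +{a,c}
  S→d C: FOLLOW(C) ⊇ FOLLOW(S) ⊇ {$,a,c,d}; new: +{a,c}
  S: {$,a,c,d}  A: {$,a,c,d}  B: {$,a,c,d}  C: {$,a,c,d}
iter 3: done
  S: {$,a,c,d}  A: {$,a,c,d}  B: {$,a,c,d}  C: {$,a,c,d}

FOLLOW(B) = ["$", "a", "c", "d"]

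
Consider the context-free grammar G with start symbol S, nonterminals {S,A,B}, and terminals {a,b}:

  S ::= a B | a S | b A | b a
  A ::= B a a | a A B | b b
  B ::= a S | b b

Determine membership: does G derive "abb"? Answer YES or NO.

CNF form of G:
  S -> T0 B | T0 S | T1 A | T1 T0
  A -> B X2 | T0 X3 | T1 T1
  B -> T0 S | T1 T1
  T0 -> a
  T1 -> b
  X2 -> T0 T0
  X3 -> A B

Fill CYK table bottom-up:
  cell(0,0) a: {T0}  orig:{}
  cell(1,1) b: {T1}  orig:{}
  cell(2,2) b: {T1}  orig:{}
  cell(0,1) ab: ∅
  cell(1,2) bb: {A,B}
  cell(0,2) abb: {S}

S ∈ T[0,2] ⇒ YES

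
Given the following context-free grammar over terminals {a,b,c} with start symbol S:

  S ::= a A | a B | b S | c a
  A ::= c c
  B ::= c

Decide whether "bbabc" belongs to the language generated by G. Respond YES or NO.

Convert to CNF:
  S -> T0 T1 | T1 A | T1 B | T2 S
  A -> T0 T0
  B -> c
  T0 -> c
  T1 -> a
  T2 -> b

CYK table (by increasing span):
  cell(0,0) b: {T2}  orig:{}
  cell(1,1) b: {T2}  orig:{}
  cell(2,2) a: {T1}  orig:{}
  cell(3,3) b: {T2}  orig:{}
  cell(4,4) c: {B,T0}  orig:{B}
  cell(0,1) bb: ∅
  cell(1,2) ba: ∅
  cell(2,3) ab: ∅
  cell(3,4) bc: ∅
  cell(0,2) bba: ∅
  cell(1,3) bab: ∅
  cell(2,4) abc: ∅
  cell(0,3) bbab: ∅
  cell(1,4) babc: ∅
  cell(0,4) bbabc: ∅

S ∉ T[0,4] ⇒ NO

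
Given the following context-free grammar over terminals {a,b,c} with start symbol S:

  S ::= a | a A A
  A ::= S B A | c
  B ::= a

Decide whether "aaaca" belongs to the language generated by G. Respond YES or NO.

CNF form of G:
  S -> T0 X2 | a
  A -> S X1 | c
  B -> a
  T0 -> a
  X1 -> B A
  X2 -> A A

CYK table (by increasing span):
  T[0,0] 'a' = {B,S,T0}  orig:{B,S}
  T[1,1] 'a' = {B,S,T0}  orig:{B,S}
  T[2,2] 'a' = {B,S,T0}  orig:{B,S}
  T[3,3] 'c' = {A}
  T[4,4] 'a' = {B,S,T0}  orig:{B,S}
  T[0,1] 'aa' = ∅
  T[1,2] 'aa' = ∅
  T[2,3] 'ac' = {X1}  orig:{}
  T[3,4] 'ca' = ∅
  T[0,2] 'aaa' = ∅
  T[1,3] 'aac' = {A}
  T[2,4] 'aca' = ∅
  T[0,3] 'aaac' = {X1}  orig:{}
  T[1,4] 'aaca' = ∅
  T[0,4] 'aaaca' = ∅

S ∉ T[0,4] ⇒ NO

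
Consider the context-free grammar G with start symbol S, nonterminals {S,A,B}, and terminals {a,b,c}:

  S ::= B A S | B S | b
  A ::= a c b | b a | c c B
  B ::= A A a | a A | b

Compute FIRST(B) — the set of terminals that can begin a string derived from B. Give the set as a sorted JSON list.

FIRST iteration:
iter 1:
  A via A→a c b: +{a}
  A via A→b a: +{b}
  A via A→c c B: +{c}
  B via B→A A a: +{a,b,c}
  S via S→B A S: +{a,b,c}
  FIRST(S)={a,b,c}  FIRST(A)={a,b,c}  FIRST(B)={a,b,c}
iter 2: (stable)
  FIRST(S)={a,b,c}  FIRST(A)={a,b,c}  FIRST(B)={a,b,c}

FIRST(B) = ["a", "b", "c"]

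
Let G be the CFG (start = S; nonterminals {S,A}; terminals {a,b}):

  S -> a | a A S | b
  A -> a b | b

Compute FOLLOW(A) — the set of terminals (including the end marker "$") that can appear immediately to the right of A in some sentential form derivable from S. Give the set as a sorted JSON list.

FIRST sets, iterate to fixpoint:
[1]
  A via A→a b: +{a}
  A via A→b: +{b}
  S via S→a: +{a}
  S via S→b: +{b}
  FIRST(S)={a,b}  FIRST(A)={a,b}
[2] (stable)
  FIRST(S)={a,b}  FIRST(A)={a,b}

FOLLOW iteration:
seed FOLLOW(S) with $
round 1:
  S→a A S: FOLLOW(A) ⊇ FIRST(S) = {a,b}; new: +{a,b}
  FOLLOW[S]={$}  FOLLOW[A]={a,b}
round 2: (stable)
  FOLLOW[S]={$}  FOLLOW[A]={a,b}

FOLLOW(A) = ["a", "b"]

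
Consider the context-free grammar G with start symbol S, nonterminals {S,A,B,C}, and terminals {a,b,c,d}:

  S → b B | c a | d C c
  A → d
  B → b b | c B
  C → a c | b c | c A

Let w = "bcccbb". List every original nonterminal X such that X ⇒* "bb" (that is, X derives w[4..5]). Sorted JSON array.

CNF form of G:
  S -> T0 B | T1 T2 | T3 X4
  A -> d
  B -> T0 T0 | T1 B
  C -> T0 T1 | T1 A | T2 T1
  T0 -> b
  T1 -> c
  T2 -> a
  T3 -> d
  X4 -> C T1

CYK table (by increasing span) — only the sub-triangle for w[4..5]:
  T[4,4] 'b' = {T0}  orig:{}
  T[5,5] 'b' = {T0}  orig:{}
  T[4,5] 'bb' = {B}

Original NTs in T[4,5] deriving "bb": ["B"]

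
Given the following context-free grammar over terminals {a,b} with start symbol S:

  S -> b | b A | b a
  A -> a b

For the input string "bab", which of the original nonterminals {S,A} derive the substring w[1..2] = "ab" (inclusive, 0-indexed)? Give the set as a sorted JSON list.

CNF form of G:
  S -> T1 A | T1 T0 | b
  A -> T0 T1
  T0 -> a
  T1 -> b

CYK table (by increasing span) — only the sub-triangle for w[1..2]:
  T[1,1] 'a' = {T0}  orig:{}
  T[2,2] 'b' = {S,T1}  orig:{S}
  T[1,2] 'ab' = {A}

Original NTs in T[1,2] deriving "ab": ["A"]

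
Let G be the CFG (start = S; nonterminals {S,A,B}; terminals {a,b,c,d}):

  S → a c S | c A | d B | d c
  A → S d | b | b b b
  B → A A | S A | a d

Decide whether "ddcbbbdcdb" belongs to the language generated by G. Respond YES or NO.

CNF form of G:
  S -> T0 B | T0 T3 | T2 X5 | T3 A
  A -> S T0 | T1 X4 | b
  B -> A A | S A | T2 T0
  T0 -> d
  T1 -> b
  T2 -> a
  T3 -> c
  X4 -> T1 T1
  X5 -> T3 S

CYK table (by increasing span):
  T[0,0] 'd' = {T0}  orig:{}
  T[1,1] 'd' = {T0}  orig:{}
  T[2,2] 'c' = {T3}  orig:{}
  T[3,3] 'b' = {A,T1}  orig:{A}
  T[4,4] 'b' = {A,T1}  orig:{A}
  T[5,5] 'b' = {A,T1}  orig:{A}
  T[6,6] 'd' = {T0}  orig:{}
  T[7,7] 'c' = {T3}  orig:{}
  T[8,8] 'd' = {T0}  orig:{}
  T[9,9] 'b' = {A,T1}  orig:{A}
  T[0,1] 'dd' = ∅
  T[1,2] 'dc' = {S}
  T[2,3] 'cb' = {S}
  T[3,4] 'bb' = {B,X4}  orig:{B}
  T[4,5] 'bb' = {B,X4}  orig:{B}
  T[5,6] 'bd' = ∅
  T[6,7] 'dc' = {S}
  T[7,8] 'cd' = ∅
  T[8,9] 'db' = ∅
  T[0,2] 'ddc' = ∅
  T[1,3] 'dcb' = {B}
  T[2,4] 'cbb' = {B}
  T[3,5] 'bbb' = {A}
  T[4,6] 'bbd' = ∅
  T[5,7] 'bdc' = ∅
  T[6,8] 'dcd' = {A}
  T[7,9] 'cdb' = ∅
  T[0,3] 'ddcb' = {S}
  T[1,4] 'dcbb' = {S}
  T[2,5] 'cbbb' = {S}
  T[3,6] 'bbbd' = ∅
  T[4,7] 'bbdc' = ∅
  T[5,8] 'bdcd' = {B}
  T[6,9] 'dcdb' = {B}
  T[0,4] 'ddcbb' = {B}
  T[1,5] 'dcbbb' = {B}
  T[2,6] 'cbbbd' = {A}
  T[3,7] 'bbbdc' = ∅
  T[4,8] 'bbdcd' = ∅
  T[5,9] 'bdcdb' = ∅
  T[0,5] 'ddcbbb' = {S}
  T[1,6] 'dcbbbd' = ∅
  T[2,7] 'cbbbdc' = ∅
  T[3,8] 'bbbdcd' = {B}
  T[4,9] 'bbdcdb' = ∅
  T[0,6] 'ddcbbbd' = {A}
  T[1,7] 'dcbbbdc' = ∅
  T[2,8] 'cbbbdcd' = {B}
  T[3,9] 'bbbdcdb' = ∅
  T[0,7] 'ddcbbbdc' = ∅
  T[1,8] 'dcbbbdcd' = {S}
  T[2,9] 'cbbbdcdb' = ∅
  T[0,8] 'ddcbbbdcd' = {B}
  T[1,9] 'dcbbbdcdb' = {B}
  T[0,9] 'ddcbbbdcdb' = {S}

S ∈ T[0,9] ⇒ YES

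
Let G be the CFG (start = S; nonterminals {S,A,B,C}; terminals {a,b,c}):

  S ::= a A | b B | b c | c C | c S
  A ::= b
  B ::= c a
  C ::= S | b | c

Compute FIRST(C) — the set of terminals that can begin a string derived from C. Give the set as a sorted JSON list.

FIRST sets, iterate to fixpoint:
round 1:
  A via A→b: +{b}
  B via B→c a: +{c}
  C via C→b: +{b}
  C via C→c: +{c}
  S via S→a A: +{a}
  S via S→b B: +{b}
  S via S→c C: +{c}
  S: {a,b,c}  A: {b}  B: {c}  C: {b,c}
round 2:
  C via C→S: +{a}
  S: {a,b,c}  A: {b}  B: {c}  C: {a,b,c}
round 3: (stable)
  S: {a,b,c}  A: {b}  B: {c}  C: {a,b,c}

FIRST(C) = ["a", "b", "c"]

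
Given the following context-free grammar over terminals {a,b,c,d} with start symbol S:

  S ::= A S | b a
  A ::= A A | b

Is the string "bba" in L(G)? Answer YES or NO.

Convert to CNF:
  S -> A S | T0 T1
  A -> A A | b
  T0 -> b
  T1 -> a

Fill CYK table bottom-up:
  cell(0,0) b: {A,T0}  orig:{A}
  cell(1,1) b: {A,T0}  orig:{A}
  cell(2,2) a: {T1}  orig:{}
  cell(0,1) bb: {A}
  cell(1,2) ba: {S}
  cell(0,2) bba: {S}

S ∈ T[0,2] ⇒ YES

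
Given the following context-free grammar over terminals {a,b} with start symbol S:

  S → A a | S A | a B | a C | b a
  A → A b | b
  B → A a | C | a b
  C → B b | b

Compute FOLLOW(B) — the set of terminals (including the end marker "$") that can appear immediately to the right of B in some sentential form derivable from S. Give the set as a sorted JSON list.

FIRST sets, iterate to fixpoint:
pass 1:
  A via A→b: +{b}
  B via B→A a: +{b}
  B via B→a b: +{a}
  C via C→B b: +{a,b}
  S via S→A a: +{b}
  S via S→a B: +{a}
  FIRST[S]={a,b}  FIRST[A]={b}  FIRST[B]={a,b}  FIRST[C]={a,b}
pass 2: (stable)
  FIRST[S]={a,b}  FIRST[A]={b}  FIRST[B]={a,b}  FIRST[C]={a,b}

Compute FOLLOW by fixpoint:
seed FOLLOW(S) with $
[1]
  A→A b: FOLLOW(A) ⊇ FIRST(b) = {b}; new: +{b}
  B→A a: FOLLOW(A) ⊇ FIRST(a) = {a}; new: +{a}
  C→B b: FOLLOW(B) ⊇ FIRST(b) = {b}; new: +{b}
  S→S A: FOLLOW(S) ⊇ FIRST(A) = {b}; new: +{b}
  S→S A: FOLLOW(A) ⊇ FOLLOW(S) ⊇ {$,b}; new: +{$}
  S→a B: FOLLOW(B) ⊇ FOLLOW(S) ⊇ {$,b}; new: +{$}
  S→a C: FOLLOW(C) ⊇ FOLLOW(S) ⊇ {$,b}; new: +{$,b}
  FOLLOW(S)={$,b}  FOLLOW(A)={$,a,b}  FOLLOW(B)={$,b}  FOLLOW(C)={$,b}
[2] done
  FOLLOW(S)={$,b}  FOLLOW(A)={$,a,b}  FOLLOW(B)={$,b}  FOLLOW(C)={$,b}

FOLLOW(B) = ["$", "b"]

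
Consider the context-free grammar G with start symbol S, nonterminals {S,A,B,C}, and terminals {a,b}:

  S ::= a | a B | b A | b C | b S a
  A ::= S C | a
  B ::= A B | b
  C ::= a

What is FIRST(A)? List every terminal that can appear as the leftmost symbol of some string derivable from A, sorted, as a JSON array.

Compute FIRST by fixpoint:
iter 1:
  A via A→a: +{a}
  B via B→A B: +{a}
  B via B→b: +{b}
  C via C→a: +{a}
  S via S→a: +{a}
  S via S→b A: +{b}
  FIRST[S]={a,b}  FIRST[A]={a}  FIRST[B]={a,b}  FIRST[C]={a}
iter 2:
  A via A→S C: +{b}
  FIRST[S]={a,b}  FIRST[A]={a,b}  FIRST[B]={a,b}  FIRST[C]={a}
iter 3: (stable)
  FIRST[S]={a,b}  FIRST[A]={a,b}  FIRST[B]={a,b}  FIRST[C]={a}

FIRST(A) = ["a", "b"]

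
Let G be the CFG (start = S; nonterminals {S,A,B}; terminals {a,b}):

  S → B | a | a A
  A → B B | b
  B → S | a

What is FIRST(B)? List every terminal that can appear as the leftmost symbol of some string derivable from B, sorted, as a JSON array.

Compute FIRST by fixpoint:
[1]
  A via A→b: +{b}
  B via B→a: +{a}
  S via S→B: +{a}
  S: {a}  A: {b}  B: {a}
[2]
  A via A→B B: +{a}
  S: {a}  A: {a,b}  B: {a}
[3] done
  S: {a}  A: {a,b}  B: {a}

FIRST(B) = ["a"]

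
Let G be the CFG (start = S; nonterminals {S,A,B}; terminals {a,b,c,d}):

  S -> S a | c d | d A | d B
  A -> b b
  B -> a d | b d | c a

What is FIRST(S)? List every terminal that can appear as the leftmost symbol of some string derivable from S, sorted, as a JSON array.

FIRST sets, iterate to fixpoint:
pass 1:
  A via A→b b: +{b}
  B via B→a d: +{a}
  B via B→b d: +{b}
  B via B→c a: +{c}
  S via S→c d: +{c}
  S via S→d A: +{d}
  FIRST[S]={c,d}  FIRST[A]={b}  FIRST[B]={a,b,c}
pass 2: — fixpoint
  FIRST[S]={c,d}  FIRST[A]={b}  FIRST[B]={a,b,c}

FIRST(S) = ["c", "d"]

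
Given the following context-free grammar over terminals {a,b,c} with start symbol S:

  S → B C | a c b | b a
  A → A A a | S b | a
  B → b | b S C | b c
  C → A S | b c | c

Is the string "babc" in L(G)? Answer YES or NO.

Convert to CNF:
  S -> B C | T0 X5 | T1 T0
  A -> A X3 | S T1 | a
  B -> T1 T2 | T1 X4 | b
  C -> A S | T1 T2 | c
  T0 -> a
  T1 -> b
  T2 -> c
  X3 -> A T0
  X4 -> S C
  X5 -> T2 T1

Fill CYK table bottom-up:
  [0..0]={B,T1}  "b"  orig:{B}
  [1..1]={A,T0}  "a"  orig:{A}
  [2..2]={B,T1}  "b"  orig:{B}
  [3..3]={C,T2}  "c"  orig:{C}
  [0..1]={S}  "ba"
  [1..2]=∅  "ab"
  [2..3]={B,C,S}  "bc"
  [0..2]={A}  "bab"
  [1..3]={C}  "abc"
  [0..3]={S,X4}  "babc"  orig:{S}

S ∈ T[0,3] ⇒ YES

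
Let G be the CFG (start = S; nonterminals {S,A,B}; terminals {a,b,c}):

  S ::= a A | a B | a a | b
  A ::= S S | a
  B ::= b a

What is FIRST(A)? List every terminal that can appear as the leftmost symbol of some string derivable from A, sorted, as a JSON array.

FIRST sets, iterate to fixpoint:
[1]
  A via A→a: +{a}
  B via B→b a: +{b}
  S via S→a A: +{a}
  S via S→b: +{b}
  S: {a,b}  A: {a}  B: {b}
[2]
  A via A→S S: +{b}
  S: {a,b}  A: {a,b}  B: {b}
[3] — fixpoint
  S: {a,b}  A: {a,b}  B: {b}

FIRST(A) = ["a", "b"]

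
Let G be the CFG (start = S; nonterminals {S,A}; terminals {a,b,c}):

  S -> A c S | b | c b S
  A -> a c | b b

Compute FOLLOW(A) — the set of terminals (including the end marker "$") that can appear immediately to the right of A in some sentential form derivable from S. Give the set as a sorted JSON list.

FIRST sets, iterate to fixpoint:
iter 1:
  A via A→a c: +{a}
  A via A→b b: +{b}
  S via S→A c S: +{a,b}
  S via S→c b S: +{c}
  FIRST(S)={a,b,c}  FIRST(A)={a,b}
iter 2: — fixpoint
  FIRST(S)={a,b,c}  FIRST(A)={a,b}

Compute FOLLOW by fixpoint:
initialize: $ ∈ FOLLOW(S)
pass 1:
  S→A c S: FOLLOW(A) ⊇ FIRST(c) = {c}; new: +{c}
  S: {$}  A: {c}
pass 2: (no change)
  S: {$}  A: {c}

FOLLOW(A) = ["c"]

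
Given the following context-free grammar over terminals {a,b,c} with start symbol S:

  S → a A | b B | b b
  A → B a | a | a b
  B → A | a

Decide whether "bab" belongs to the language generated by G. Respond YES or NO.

CNF form of G:
  S -> T0 A | T1 B | T1 T1
  A -> B T0 | T0 T1 | a
  B -> B T0 | T0 T1 | a
  T0 -> a
  T1 -> b

Fill CYK table bottom-up:
  T[0,0] 'b' = {T1}  orig:{}
  T[1,1] 'a' = {A,B,T0}  orig:{A,B}
  T[2,2] 'b' = {T1}  orig:{}
  T[0,1] 'ba' = {S}
  T[1,2] 'ab' = {A,B}
  T[0,2] 'bab' = {S}

S ∈ T[0,2] ⇒ YES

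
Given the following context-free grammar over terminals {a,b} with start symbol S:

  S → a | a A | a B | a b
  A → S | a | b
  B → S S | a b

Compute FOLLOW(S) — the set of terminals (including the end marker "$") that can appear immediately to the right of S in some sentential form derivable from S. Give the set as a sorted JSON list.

FIRST sets, iterate to fixpoint:
[1]
  A via A→a: +{a}
  A via A→b: +{b}
  B via B→a b: +{a}
  S via S→a: +{a}
  FIRST[S]={a}  FIRST[A]={a,b}  FIRST[B]={a}
[2] (stable)
  FIRST[S]={a}  FIRST[A]={a,b}  FIRST[B]={a}

FOLLOW iteration:
initialize: $ ∈ FOLLOW(S)
pass 1:
  B→S S: FOLLOW(S) ⊇ FIRST(S) = {a}; new: +{a}
  S→a A: FOLLOW(A) ⊇ FOLLOW(S) ⊇ {$,a}; new: +{$,a}
  S→a B: FOLLOW(B) ⊇ FOLLOW(S) ⊇ {$,a}; new: +{$,a}
  S: {$,a}  A: {$,a}  B: {$,a}
pass 2: (no change)
  S: {$,a}  A: {$,a}  B: {$,a}

FOLLOW(S) = ["$", "a"]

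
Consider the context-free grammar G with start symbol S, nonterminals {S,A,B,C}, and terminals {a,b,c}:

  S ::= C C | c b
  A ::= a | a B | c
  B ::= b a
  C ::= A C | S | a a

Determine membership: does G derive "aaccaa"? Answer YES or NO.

CNF form of G:
  S -> C C | T2 T1
  A -> T0 B | a | c
  B -> T1 T0
  C -> A C | C C | T0 T0 | T2 T1
  T0 -> a
  T1 -> b
  T2 -> c

CYK table (by increasing span):
  [0..0]={A,T0}  "a"  orig:{A}
  [1..1]={A,T0}  "a"  orig:{A}
  [2..2]={A,T2}  "c"  orig:{A}
  [3..3]={A,T2}  "c"  orig:{A}
  [4..4]={A,T0}  "a"  orig:{A}
  [5..5]={A,T0}  "a"  orig:{A}
  [0..1]={C}  "aa"
  [1..2]=∅  "ac"
  [2..3]=∅  "cc"
  [3..4]=∅  "ca"
  [4..5]={C}  "aa"
  [0..2]=∅  "aac"
  [1..3]=∅  "acc"
  [2..4]=∅  "cca"
  [3..5]={C}  "caa"
  [0..3]=∅  "aacc"
  [1..4]=∅  "acca"
  [2..5]={C}  "ccaa"
  [0..4]=∅  "aacca"
  [1..5]={C}  "accaa"
  [0..5]={C,S}  "aaccaa"

S ∈ T[0,5] ⇒ YES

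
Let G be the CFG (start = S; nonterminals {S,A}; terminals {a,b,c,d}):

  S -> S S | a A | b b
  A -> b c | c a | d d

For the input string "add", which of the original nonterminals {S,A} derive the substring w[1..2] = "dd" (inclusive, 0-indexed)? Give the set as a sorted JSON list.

CNF form of G:
  S -> S S | T0 T0 | T2 A
  A -> T0 T1 | T1 T2 | T3 T3
  T0 -> b
  T1 -> c
  T2 -> a
  T3 -> d

Fill CYK table bottom-up (cells [i..j] with 1 ≤ i ≤ j ≤ 2 only):
  cell(1,1) d: {T3}  orig:{}
  cell(2,2) d: {T3}  orig:{}
  cell(1,2) dd: {A}

Original NTs in T[1,2] deriving "dd": ["A"]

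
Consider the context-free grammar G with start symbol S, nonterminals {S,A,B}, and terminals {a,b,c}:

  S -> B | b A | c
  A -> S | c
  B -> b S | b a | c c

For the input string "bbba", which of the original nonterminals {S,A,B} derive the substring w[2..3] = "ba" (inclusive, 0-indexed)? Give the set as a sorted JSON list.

CNF form of G:
  S -> T0 A | T0 S | T0 T1 | T2 T2 | c
  A -> T0 A | T0 S | T0 T1 | T2 T2 | c
  B -> T0 S | T0 T1 | T2 T2
  T0 -> b
  T1 -> a
  T2 -> c

Fill CYK table bottom-up, restricted to cells inside w[2..3]:
  T[2,2] 'b' = {T0}  orig:{}
  T[3,3] 'a' = {T1}  orig:{}
  T[2,3] 'ba' = {A,B,S}

Original NTs in T[2,3] deriving "ba": ["A", "B", "S"]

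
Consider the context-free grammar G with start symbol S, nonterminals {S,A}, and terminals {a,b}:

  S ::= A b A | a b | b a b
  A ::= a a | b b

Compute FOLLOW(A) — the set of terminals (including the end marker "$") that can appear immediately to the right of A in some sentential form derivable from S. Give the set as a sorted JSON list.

Compute FIRST by fixpoint:
round 1:
  A via A→a a: +{a}
  A via A→b b: +{b}
  S via S→A b A: +{a,b}
  FIRST(S)={a,b}  FIRST(A)={a,b}
round 2: (no change)
  FIRST(S)={a,b}  FIRST(A)={a,b}

Compute FOLLOW by fixpoint:
FOLLOW(S) := {$}
iter 1:
  S→A b A: FOLLOW(A) ⊇ FIRST(b) = {b}; new: +{b}
  S→A b A: FOLLOW(A) ⊇ FOLLOW(S) ⊇ {$}; new: +{$}
  FOLLOW(S)={$}  FOLLOW(A)={$,b}
iter 2: — fixpoint
  FOLLOW(S)={$}  FOLLOW(A)={$,b}

FOLLOW(A) = ["$", "b"]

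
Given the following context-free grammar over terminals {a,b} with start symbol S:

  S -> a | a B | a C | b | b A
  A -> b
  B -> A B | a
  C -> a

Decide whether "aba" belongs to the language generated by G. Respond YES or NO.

CNF form of G:
  S -> T0 B | T0 C | T1 A | a | b
  A -> b
  B -> A B | a
  C -> a
  T0 -> a
  T1 -> b

CYK table (by increasing span):
  T[0,0] 'a' = {B,C,S,T0}  orig:{B,C,S}
  T[1,1] 'b' = {A,S,T1}  orig:{A,S}
  T[2,2] 'a' = {B,C,S,T0}  orig:{B,C,S}
  T[0,1] 'ab' = ∅
  T[1,2] 'ba' = {B}
  T[0,2] 'aba' = {S}

S ∈ T[0,2] ⇒ YES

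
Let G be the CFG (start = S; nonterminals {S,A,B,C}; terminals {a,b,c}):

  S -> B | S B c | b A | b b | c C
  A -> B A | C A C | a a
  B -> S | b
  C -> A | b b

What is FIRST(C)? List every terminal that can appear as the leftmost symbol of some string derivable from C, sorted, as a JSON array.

FIRST iteration:
round 1:
  A via A→a a: +{a}
  B via B→b: +{b}
  C via C→A: +{a}
  C via C→b b: +{b}
  S via S→B: +{b}
  S via S→c C: +{c}
  S: {b,c}  A: {a}  B: {b}  C: {a,b}
round 2:
  A via A→B A: +{b}
  B via B→S: +{c}
  S: {b,c}  A: {a,b}  B: {b,c}  C: {a,b}
round 3:
  A via A→B A: +{c}
  C via C→A: +{c}
  S: {b,c}  A: {a,b,c}  B: {b,c}  C: {a,b,c}
round 4: — fixpoint
  S: {b,c}  A: {a,b,c}  B: {b,c}  C: {a,b,c}

FIRST(C) = ["a", "b", "c"]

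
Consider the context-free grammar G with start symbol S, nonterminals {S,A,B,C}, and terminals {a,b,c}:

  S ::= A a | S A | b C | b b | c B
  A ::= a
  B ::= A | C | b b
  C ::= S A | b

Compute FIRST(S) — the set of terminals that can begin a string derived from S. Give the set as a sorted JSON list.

FIRST sets, iterate to fixpoint:
pass 1:
  A via A→a: +{a}
  B via B→A: +{a}
  B via B→b b: +{b}
  C via C→b: +{b}
  S via S→A a: +{a}
  S via S→b C: +{b}
  S via S→c B: +{c}
  S: {a,b,c}  A: {a}  B: {a,b}  C: {b}
pass 2:
  C via C→S A: +{a,c}
  S: {a,b,c}  A: {a}  B: {a,b}  C: {a,b,c}
pass 3:
  B via B→C: +{c}
  S: {a,b,c}  A: {a}  B: {a,b,c}  C: {a,b,c}
pass 4: done
  S: {a,b,c}  A: {a}  B: {a,b,c}  C: {a,b,c}

FIRST(S) = ["a", "b", "c"]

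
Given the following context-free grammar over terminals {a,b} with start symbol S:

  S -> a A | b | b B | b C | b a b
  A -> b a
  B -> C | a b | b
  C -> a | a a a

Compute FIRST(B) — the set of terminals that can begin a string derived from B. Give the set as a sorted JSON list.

FIRST sets, iterate to fixpoint:
pass 1:
  A via A→b a: +{b}
  B via B→a b: +{a}
  B via B→b: +{b}
  C via C→a: +{a}
  S via S→a A: +{a}
  S via S→b: +{b}
  FIRST[S]={a,b}  FIRST[A]={b}  FIRST[B]={a,b}  FIRST[C]={a}
pass 2: (stable)
  FIRST[S]={a,b}  FIRST[A]={b}  FIRST[B]={a,b}  FIRST[C]={a}

FIRST(B) = ["a", "b"]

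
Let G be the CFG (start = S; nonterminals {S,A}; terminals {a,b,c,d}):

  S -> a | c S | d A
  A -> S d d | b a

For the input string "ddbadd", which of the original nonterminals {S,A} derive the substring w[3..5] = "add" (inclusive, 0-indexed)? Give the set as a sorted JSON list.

CNF form of G:
  S -> T0 A | T3 S | a
  A -> S X4 | T1 T2
  T0 -> d
  T1 -> b
  T2 -> a
  T3 -> c
  X4 -> T0 T0

CYK table (by increasing span) — only the sub-triangle for w[3..5]:
  T[3,3] 'a' = {S,T2}  orig:{S}
  T[4,4] 'd' = {T0}  orig:{}
  T[5,5] 'd' = {T0}  orig:{}
  T[3,4] 'ad' = ∅
  T[4,5] 'dd' = {X4}  orig:{}
  T[3,5] 'add' = {A}

Original NTs in T[3,5] deriving "add": ["A"]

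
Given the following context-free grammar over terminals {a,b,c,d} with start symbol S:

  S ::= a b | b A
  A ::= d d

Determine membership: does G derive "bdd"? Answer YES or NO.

Convert to CNF:
  S -> T1 T2 | T2 A
  A -> T0 T0
  T0 -> d
  T1 -> a
  T2 -> b

CYK table (by increasing span):
  [0..0]={T2}  "b"  orig:{}
  [1..1]={T0}  "d"  orig:{}
  [2..2]={T0}  "d"  orig:{}
  [0..1]=∅  "bd"
  [1..2]={A}  "dd"
  [0..2]={S}  "bdd"

S ∈ T[0,2] ⇒ YES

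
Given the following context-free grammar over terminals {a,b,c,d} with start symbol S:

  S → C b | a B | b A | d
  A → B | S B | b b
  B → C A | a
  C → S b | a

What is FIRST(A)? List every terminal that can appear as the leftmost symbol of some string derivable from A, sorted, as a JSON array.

FIRST iteration:
iter 1:
  A via A→b b: +{b}
  B via B→a: +{a}
  C via C→a: +{a}
  S via S→C b: +{a}
  S via S→b A: +{b}
  S via S→d: +{d}
  FIRST[S]={a,b,d}  FIRST[A]={b}  FIRST[B]={a}  FIRST[C]={a}
iter 2:
  A via A→B: +{a}
  A via A→S B: +{d}
  C via C→S b: +{b,d}
  FIRST[S]={a,b,d}  FIRST[A]={a,b,d}  FIRST[B]={a}  FIRST[C]={a,b,d}
iter 3:
  B via B→C A: +{b,d}
  FIRST[S]={a,b,d}  FIRST[A]={a,b,d}  FIRST[B]={a,b,d}  FIRST[C]={a,b,d}
iter 4: (stable)
  FIRST[S]={a,b,d}  FIRST[A]={a,b,d}  FIRST[B]={a,b,d}  FIRST[C]={a,b,d}

FIRST(A) = ["a", "b", "d"]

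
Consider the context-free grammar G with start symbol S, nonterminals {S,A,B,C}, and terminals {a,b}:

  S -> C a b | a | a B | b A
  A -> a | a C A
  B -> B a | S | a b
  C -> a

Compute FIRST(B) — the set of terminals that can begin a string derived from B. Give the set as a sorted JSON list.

Compute FIRST by fixpoint:
pass 1:
  A via A→a: +{a}
  B via B→a b: +{a}
  C via C→a: +{a}
  S via S→C a b: +{a}
  S via S→b A: +{b}
  FIRST[S]={a,b}  FIRST[A]={a}  FIRST[B]={a}  FIRST[C]={a}
pass 2:
  B via B→S: +{b}
  FIRST[S]={a,b}  FIRST[A]={a}  FIRST[B]={a,b}  FIRST[C]={a}
pass 3: done
  FIRST[S]={a,b}  FIRST[A]={a}  FIRST[B]={a,b}  FIRST[C]={a}

FIRST(B) = ["a", "b"]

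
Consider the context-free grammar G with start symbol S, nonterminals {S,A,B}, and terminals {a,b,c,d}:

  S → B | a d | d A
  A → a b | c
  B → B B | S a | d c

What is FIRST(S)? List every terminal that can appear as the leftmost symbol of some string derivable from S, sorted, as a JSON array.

FIRST sets, iterate to fixpoint:
round 1:
  A via A→a b: +{a}
  A via A→c: +{c}
  B via B→d c: +{d}
  S via S→B: +{d}
  S via S→a d: +{a}
  FIRST[S]={a,d}  FIRST[A]={a,c}  FIRST[B]={d}
round 2:
  B via B→S a: +{a}
  FIRST[S]={a,d}  FIRST[A]={a,c}  FIRST[B]={a,d}
round 3: done
  FIRST[S]={a,d}  FIRST[A]={a,c}  FIRST[B]={a,d}

FIRST(S) = ["a", "d"]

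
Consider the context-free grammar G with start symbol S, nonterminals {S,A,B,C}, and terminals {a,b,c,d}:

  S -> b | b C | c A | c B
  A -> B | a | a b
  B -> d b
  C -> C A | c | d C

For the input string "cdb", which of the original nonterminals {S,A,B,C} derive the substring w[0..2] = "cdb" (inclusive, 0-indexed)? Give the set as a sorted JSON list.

CNF form of G:
  S -> T1 C | T3 A | T3 B | b
  A -> T0 T1 | T2 T1 | a
  B -> T2 T1
  C -> C A | T2 C | c
  T0 -> a
  T1 -> b
  T2 -> d
  T3 -> c

CYK fill (cells [i..j] with 0 ≤ i ≤ j ≤ 2 only):
  T[0,0] 'c' = {C,T3}  orig:{C}
  T[1,1] 'd' = {T2}  orig:{}
  T[2,2] 'b' = {S,T1}  orig:{S}
  T[0,1] 'cd' = ∅
  T[1,2] 'db' = {A,B}
  T[0,2] 'cdb' = {C,S}

Original NTs in T[0,2] deriving "cdb": ["C", "S"]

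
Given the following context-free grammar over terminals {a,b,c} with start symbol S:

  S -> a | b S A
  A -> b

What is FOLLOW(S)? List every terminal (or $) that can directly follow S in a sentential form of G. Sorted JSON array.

FIRST iteration:
iter 1:
  A via A→b: +{b}
  S via S→a: +{a}
  S via S→b S A: +{b}
  S: {a,b}  A: {b}
iter 2: — fixpoint
  S: {a,b}  A: {b}

FOLLOW iteration:
FOLLOW(S) := {$}
round 1:
  S→b S A: FOLLOW(S) ⊇ FIRST(A) = {b}; new: +{b}
  S→b S A: FOLLOW(A) ⊇ FOLLOW(S) ⊇ {$,b}; new: +{$,b}
  FOLLOW(S)={$,b}  FOLLOW(A)={$,b}
round 2: (stable)
  FOLLOW(S)={$,b}  FOLLOW(A)={$,b}

FOLLOW(S) = ["$", "b"]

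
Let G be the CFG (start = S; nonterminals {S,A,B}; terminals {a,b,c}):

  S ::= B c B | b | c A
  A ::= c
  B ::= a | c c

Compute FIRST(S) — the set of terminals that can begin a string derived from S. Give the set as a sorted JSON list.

FIRST sets, iterate to fixpoint:
[1]
  A via A→c: +{c}
  B via B→a: +{a}
  B via B→c c: +{c}
  S via S→B c B: +{a,c}
  S via S→b: +{b}
  FIRST[S]={a,b,c}  FIRST[A]={c}  FIRST[B]={a,c}
[2] (stable)
  FIRST[S]={a,b,c}  FIRST[A]={c}  FIRST[B]={a,c}

FIRST(S) = ["a", "b", "c"]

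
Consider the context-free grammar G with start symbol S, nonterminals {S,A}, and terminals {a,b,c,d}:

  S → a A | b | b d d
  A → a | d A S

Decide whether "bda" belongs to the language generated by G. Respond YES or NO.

Convert to CNF:
  S -> T1 A | T2 X4 | b
  A -> T0 X3 | a
  T0 -> d
  T1 -> a
  T2 -> b
  X3 -> A S
  X4 -> T0 T0

CYK table (by increasing span):
  T[0,0] 'b' = {S,T2}  orig:{S}
  T[1,1] 'd' = {T0}  orig:{}
  T[2,2] 'a' = {A,T1}  orig:{A}
  T[0,1] 'bd' = ∅
  T[1,2] 'da' = ∅
  T[0,2] 'bda' = ∅

S ∉ T[0,2] ⇒ NO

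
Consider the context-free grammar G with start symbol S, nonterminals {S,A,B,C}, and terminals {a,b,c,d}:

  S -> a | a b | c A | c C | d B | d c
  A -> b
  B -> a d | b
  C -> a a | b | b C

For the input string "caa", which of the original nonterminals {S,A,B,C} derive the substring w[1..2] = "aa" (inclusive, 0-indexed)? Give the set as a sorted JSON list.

CNF form of G:
  S -> T0 T2 | T1 B | T1 T3 | T3 A | T3 C | a
  A -> b
  B -> T0 T1 | b
  C -> T0 T0 | T2 C | b
  T0 -> a
  T1 -> d
  T2 -> b
  T3 -> c

CYK table (by increasing span), restricted to cells inside w[1..2]:
  [1..1]={S,T0}  "a"  orig:{S}
  [2..2]={S,T0}  "a"  orig:{S}
  [1..2]={C}  "aa"

Original NTs in T[1,2] deriving "aa": ["C"]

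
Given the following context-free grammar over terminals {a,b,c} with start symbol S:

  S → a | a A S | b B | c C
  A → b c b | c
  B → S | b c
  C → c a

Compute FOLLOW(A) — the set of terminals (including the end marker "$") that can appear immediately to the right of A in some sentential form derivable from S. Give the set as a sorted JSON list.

FIRST sets, iterate to fixpoint:
iter 1:
  A via A→b c b: +{b}
  A via A→c: +{c}
  B via B→b c: +{b}
  C via C→c a: +{c}
  S via S→a: +{a}
  S via S→b B: +{b}
  S via S→c C: +{c}
  FIRST(S)={a,b,c}  FIRST(A)={b,c}  FIRST(B)={b}  FIRST(C)={c}
iter 2:
  B via B→S: +{a,c}
  FIRST(S)={a,b,c}  FIRST(A)={b,c}  FIRST(B)={a,b,c}  FIRST(C)={c}
iter 3: (no change)
  FIRST(S)={a,b,c}  FIRST(A)={b,c}  FIRST(B)={a,b,c}  FIRST(C)={c}

FOLLOW iteration:
FOLLOW(S) := {$}
pass 1:
  S→a A S: FOLLOW(A) ⊇ FIRST(S) = {a,b,c}; new: +{a,b,c}
  S→b B: FOLLOW(B) ⊇ FOLLOW(S) ⊇ {$}; new: +{$}
  S→c C: FOLLOW(C) ⊇ FOLLOW(S) ⊇ {$}; new: +{$}
  FOLLOW[S]={$}  FOLLOW[A]={a,b,c}  FOLLOW[B]={$}  FOLLOW[C]={$}
pass 2: done
  FOLLOW[S]={$}  FOLLOW[A]={a,b,c}  FOLLOW[B]={$}  FOLLOW[C]={$}

FOLLOW(A) = ["a", "b", "c"]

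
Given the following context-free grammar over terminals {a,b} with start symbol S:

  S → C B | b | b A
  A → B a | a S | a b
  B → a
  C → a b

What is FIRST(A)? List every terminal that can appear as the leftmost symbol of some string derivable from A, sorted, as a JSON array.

FIRST iteration:
pass 1:
  A via A→a S: +{a}
  B via B→a: +{a}
  C via C→a b: +{a}
  S via S→C B: +{a}
  S via S→b: +{b}
  FIRST(S)={a,b}  FIRST(A)={a}  FIRST(B)={a}  FIRST(C)={a}
pass 2: done
  FIRST(S)={a,b}  FIRST(A)={a}  FIRST(B)={a}  FIRST(C)={a}

FIRST(A) = ["a"]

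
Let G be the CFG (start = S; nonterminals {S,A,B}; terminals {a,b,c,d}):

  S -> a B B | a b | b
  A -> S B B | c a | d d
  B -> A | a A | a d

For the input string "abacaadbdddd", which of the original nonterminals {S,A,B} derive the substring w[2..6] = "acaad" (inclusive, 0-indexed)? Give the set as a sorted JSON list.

CNF form of G:
  S -> T1 T3 | T1 X6 | b
  A -> S X4 | T0 T1 | T2 T2
  B -> S X5 | T0 T1 | T1 A | T1 T2 | T2 T2
  T0 -> c
  T1 -> a
  T2 -> d
  T3 -> b
  X4 -> B B
  X5 -> B B
  X6 -> B B

CYK table (by increasing span), restricted to cells inside w[2..6]:
  [2..2]={T1}  "a"  orig:{}
  [3..3]={T0}  "c"  orig:{}
  [4..4]={T1}  "a"  orig:{}
  [5..5]={T1}  "a"  orig:{}
  [6..6]={T2}  "d"  orig:{}
  [2..3]=∅  "ac"
  [3..4]={A,B}  "ca"
  [4..5]=∅  "aa"
  [5..6]={B}  "ad"
  [2..4]={B}  "aca"
  [3..5]=∅  "caa"
  [4..6]=∅  "aad"
  [2..5]=∅  "acaa"
  [3..6]={X4,X5,X6}  "caad"  orig:{}
  [2..6]={S,X4,X5,X6}  "acaad"  orig:{S}

Original NTs in T[2,6] deriving "acaad": ["S"]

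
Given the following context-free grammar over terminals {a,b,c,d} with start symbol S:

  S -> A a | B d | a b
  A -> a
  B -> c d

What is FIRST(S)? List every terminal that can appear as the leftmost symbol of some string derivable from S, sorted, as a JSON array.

FIRST sets, iterate to fixpoint:
[1]
  A via A→a: +{a}
  B via B→c d: +{c}
  S via S→A a: +{a}
  S via S→B d: +{c}
  FIRST[S]={a,c}  FIRST[A]={a}  FIRST[B]={c}
[2] (no change)
  FIRST[S]={a,c}  FIRST[A]={a}  FIRST[B]={c}

FIRST(S) = ["a", "c"]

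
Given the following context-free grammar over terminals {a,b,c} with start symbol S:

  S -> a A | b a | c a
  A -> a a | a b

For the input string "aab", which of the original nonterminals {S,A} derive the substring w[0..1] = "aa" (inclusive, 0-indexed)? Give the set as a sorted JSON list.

Convert to CNF:
  S -> T0 A | T1 T0 | T2 T0
  A -> T0 T0 | T0 T1
  T0 -> a
  T1 -> b
  T2 -> c

Fill CYK table bottom-up, restricted to cells inside w[0..1]:
  cell(0,0) a: {T0}  orig:{}
  cell(1,1) a: {T0}  orig:{}
  cell(0,1) aa: {A}

Original NTs in T[0,1] deriving "aa": ["A"]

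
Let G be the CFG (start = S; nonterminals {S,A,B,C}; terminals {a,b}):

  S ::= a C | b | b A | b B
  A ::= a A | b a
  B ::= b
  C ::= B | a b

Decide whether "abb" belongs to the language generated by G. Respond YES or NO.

CNF form of G:
  S -> T0 C | T1 A | T1 B | b
  A -> T0 A | T1 T0
  B -> b
  C -> T0 T1 | b
  T0 -> a
  T1 -> b

CYK fill:
  cell(0,0) a: {T0}  orig:{}
  cell(1,1) b: {B,C,S,T1}  orig:{B,C,S}
  cell(2,2) b: {B,C,S,T1}  orig:{B,C,S}
  cell(0,1) ab: {C,S}
  cell(1,2) bb: {S}
  cell(0,2) abb: ∅

S ∉ T[0,2] ⇒ NO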